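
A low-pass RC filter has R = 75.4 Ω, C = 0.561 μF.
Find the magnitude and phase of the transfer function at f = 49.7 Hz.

Step 1 — Angular frequency: ω = 2π·49.7 = 312.3 rad/s.
Step 2 — Transfer function: H(jω) = 1/(1 + jωRC).
Step 3 — Denominator: 1 + jωRC = 1 + j·312.3·75.4·5.61e-07 = 1 + j0.01321.
Step 4 — H = 0.9998 - j0.01321.
Step 5 — Magnitude: |H| = 0.9999 (-0.0 dB); phase: φ = -0.8°.

|H| = 0.9999 (-0.0 dB), φ = -0.8°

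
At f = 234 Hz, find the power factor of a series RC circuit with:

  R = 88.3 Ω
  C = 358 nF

Step 1 — Angular frequency: ω = 2π·f = 2π·234 = 1470 rad/s.
Step 2 — Component impedances:
  R: Z = R = 88.3 Ω
  C: Z = 1/(jωC) = -j/(ω·C) = 0 - j1900 Ω
Step 3 — Series combination: Z_total = R + C = 88.3 - j1900 Ω = 1902∠-87.3° Ω.
Step 4 — Power factor: PF = cos(φ) = Re(Z)/|Z| = 88.3/1901.9 = 0.04643.
Step 5 — Type: Im(Z) = -1900 ⇒ leading (phase φ = -87.3°).

PF = 0.04643 (leading, φ = -87.3°)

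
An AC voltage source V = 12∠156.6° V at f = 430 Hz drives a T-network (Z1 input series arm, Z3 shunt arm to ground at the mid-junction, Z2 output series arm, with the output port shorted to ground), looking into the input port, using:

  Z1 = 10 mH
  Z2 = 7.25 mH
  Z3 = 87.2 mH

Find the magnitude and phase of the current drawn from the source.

Step 1 — Angular frequency: ω = 2π·f = 2π·430 = 2702 rad/s.
Step 2 — Component impedances:
  Z1: Z = jωL = j·2702·0.01 = 0 + j27.02 Ω
  Z2: Z = jωL = j·2702·0.00725 = 0 + j19.59 Ω
  Z3: Z = jωL = j·2702·0.0872 = 0 + j235.6 Ω
Step 3 — With the output port shorted to ground, the output series arm Z2 runs from the junction to ground; the shunt arm Z3 also runs from the junction to ground. They appear in parallel: Z3 || Z2 = 0 + j18.08 Ω.
Step 4 — Series with input arm Z1: Z_in = Z1 + (Z3 || Z2) = 0 + j45.1 Ω = 45.1∠90.0° Ω.
Step 5 — Source phasor: V = 12∠156.6° V = -11.01 + j4.766 V.
Step 6 — Ohm's law: I = V / Z_total = (-11.01 + j4.766) / (0 + j45.1) = 0.1057 + j0.2442 A.
Step 7 — Convert to polar: |I| = 0.2661 A, ∠I = 66.6°.

I = 0.2661∠66.6° A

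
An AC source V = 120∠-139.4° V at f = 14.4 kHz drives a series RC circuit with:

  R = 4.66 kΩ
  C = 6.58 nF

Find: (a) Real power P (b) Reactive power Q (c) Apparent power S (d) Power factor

Step 1 — Angular frequency: ω = 2π·f = 2π·1.44e+04 = 9.048e+04 rad/s.
Step 2 — Component impedances:
  R: Z = R = 4660 Ω
  C: Z = 1/(jωC) = -j/(ω·C) = 0 - j1680 Ω
Step 3 — Series combination: Z_total = R + C = 4660 - j1680 Ω = 4953∠-19.8° Ω.
Step 4 — Source phasor: V = 120∠-139.4° V = -91.11 - j78.09 V.
Step 5 — Current: I = V / Z = -0.01196 - j0.02107 A = 0.02423∠-119.6° A.
Step 6 — Complex power: S = V·I* = 2.735 - j0.9858 VA.
Step 7 — Real power: P = Re(S) = 2.735 W.
Step 8 — Reactive power: Q = Im(S) = -0.9858 VAR.
Step 9 — Apparent power: |S| = 2.907 VA.
Step 10 — Power factor: PF = P/|S| = 0.9408 (leading).

(a) P = 2.735 W  (b) Q = -0.9858 VAR  (c) S = 2.907 VA  (d) PF = 0.9408 (leading)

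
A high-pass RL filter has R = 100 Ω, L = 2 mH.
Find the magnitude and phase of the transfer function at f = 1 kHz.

Step 1 — Angular frequency: ω = 2π·1000 = 6283 rad/s.
Step 2 — Transfer function: H(jω) = jωL/(R + jωL).
Step 3 — Numerator jωL = j·12.57; denominator R + jωL = 100 + j12.57.
Step 4 — H = 0.01555 + j0.1237.
Step 5 — Magnitude: |H| = 0.1247 (-18.1 dB); phase: φ = 82.8°.

|H| = 0.1247 (-18.1 dB), φ = 82.8°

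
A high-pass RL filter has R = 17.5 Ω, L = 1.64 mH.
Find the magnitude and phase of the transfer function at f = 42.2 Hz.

Step 1 — Angular frequency: ω = 2π·42.2 = 265.2 rad/s.
Step 2 — Transfer function: H(jω) = jωL/(R + jωL).
Step 3 — Numerator jωL = j·0.4348; denominator R + jωL = 17.5 + j0.4348.
Step 4 — H = 0.0006171 + j0.02483.
Step 5 — Magnitude: |H| = 0.02484 (-32.1 dB); phase: φ = 88.6°.

|H| = 0.02484 (-32.1 dB), φ = 88.6°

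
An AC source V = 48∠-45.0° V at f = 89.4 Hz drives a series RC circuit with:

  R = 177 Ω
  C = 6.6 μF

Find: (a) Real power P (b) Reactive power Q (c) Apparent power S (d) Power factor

Step 1 — Angular frequency: ω = 2π·f = 2π·89.4 = 561.7 rad/s.
Step 2 — Component impedances:
  R: Z = R = 177 Ω
  C: Z = 1/(jωC) = -j/(ω·C) = 0 - j269.7 Ω
Step 3 — Series combination: Z_total = R + C = 177 - j269.7 Ω = 322.6∠-56.7° Ω.
Step 4 — Source phasor: V = 48∠-45.0° V = 33.94 - j33.94 V.
Step 5 — Current: I = V / Z = 0.1457 + j0.03024 A = 0.1488∠11.7° A.
Step 6 — Complex power: S = V·I* = 3.918 - j5.971 VA.
Step 7 — Real power: P = Re(S) = 3.918 W.
Step 8 — Reactive power: Q = Im(S) = -5.971 VAR.
Step 9 — Apparent power: |S| = 7.141 VA.
Step 10 — Power factor: PF = P/|S| = 0.5486 (leading).

(a) P = 3.918 W  (b) Q = -5.971 VAR  (c) S = 7.141 VA  (d) PF = 0.5486 (leading)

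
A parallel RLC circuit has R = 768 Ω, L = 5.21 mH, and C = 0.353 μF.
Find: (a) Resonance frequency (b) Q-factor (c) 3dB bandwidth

Step 1 — Resonance: ω₀ = 1/√(LC) = 1/√(0.00521·3.53e-07) = 2.332e+04 rad/s.
Step 2 — f₀ = ω₀/(2π) = 3711 Hz.
Step 3 — Parallel Q: Q = R/(ω₀L) = 768/(2.332e+04·0.00521) = 6.322.
Step 4 — Bandwidth: Δω = ω₀/Q = 3689 rad/s; BW = Δω/(2π) = 587.1 Hz.

(a) f₀ = 3711 Hz  (b) Q = 6.322  (c) BW = 587.1 Hz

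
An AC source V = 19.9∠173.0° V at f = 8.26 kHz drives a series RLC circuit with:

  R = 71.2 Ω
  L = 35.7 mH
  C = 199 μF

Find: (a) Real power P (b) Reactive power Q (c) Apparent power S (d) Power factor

Step 1 — Angular frequency: ω = 2π·f = 2π·8260 = 5.19e+04 rad/s.
Step 2 — Component impedances:
  R: Z = R = 71.2 Ω
  L: Z = jωL = j·5.19e+04·0.0357 = 0 + j1853 Ω
  C: Z = 1/(jωC) = -j/(ω·C) = 0 - j0.09682 Ω
Step 3 — Series combination: Z_total = R + L + C = 71.2 + j1853 Ω = 1854∠87.8° Ω.
Step 4 — Source phasor: V = 19.9∠173.0° V = -19.75 + j2.425 V.
Step 5 — Current: I = V / Z = 0.000898 + j0.0107 A = 0.01073∠85.2° A.
Step 6 — Complex power: S = V·I* = 0.008202 + j0.2134 VA.
Step 7 — Real power: P = Re(S) = 0.008202 W.
Step 8 — Reactive power: Q = Im(S) = 0.2134 VAR.
Step 9 — Apparent power: |S| = 0.2136 VA.
Step 10 — Power factor: PF = P/|S| = 0.0384 (lagging).

(a) P = 0.008202 W  (b) Q = 0.2134 VAR  (c) S = 0.2136 VA  (d) PF = 0.0384 (lagging)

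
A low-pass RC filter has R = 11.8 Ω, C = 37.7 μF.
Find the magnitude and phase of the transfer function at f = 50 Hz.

Step 1 — Angular frequency: ω = 2π·50 = 314.2 rad/s.
Step 2 — Transfer function: H(jω) = 1/(1 + jωRC).
Step 3 — Denominator: 1 + jωRC = 1 + j·314.2·11.8·3.77e-05 = 1 + j0.1398.
Step 4 — H = 0.9808 - j0.1371.
Step 5 — Magnitude: |H| = 0.9904 (-0.1 dB); phase: φ = -8.0°.

|H| = 0.9904 (-0.1 dB), φ = -8.0°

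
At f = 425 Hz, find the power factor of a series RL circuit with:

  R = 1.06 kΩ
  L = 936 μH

Step 1 — Angular frequency: ω = 2π·f = 2π·425 = 2670 rad/s.
Step 2 — Component impedances:
  R: Z = R = 1060 Ω
  L: Z = jωL = j·2670·0.000936 = 0 + j2.499 Ω
Step 3 — Series combination: Z_total = R + L = 1060 + j2.499 Ω = 1060∠0.1° Ω.
Step 4 — Power factor: PF = cos(φ) = Re(Z)/|Z| = 1060/1060 = 1.
Step 5 — Type: Im(Z) = 2.499 ⇒ lagging (phase φ = 0.1°).

PF = 1 (lagging, φ = 0.1°)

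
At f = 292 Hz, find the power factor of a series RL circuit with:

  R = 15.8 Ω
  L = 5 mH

Step 1 — Angular frequency: ω = 2π·f = 2π·292 = 1835 rad/s.
Step 2 — Component impedances:
  R: Z = R = 15.8 Ω
  L: Z = jωL = j·1835·0.005 = 0 + j9.173 Ω
Step 3 — Series combination: Z_total = R + L = 15.8 + j9.173 Ω = 18.27∠30.1° Ω.
Step 4 — Power factor: PF = cos(φ) = Re(Z)/|Z| = 15.8/18.27 = 0.8648.
Step 5 — Type: Im(Z) = 9.173 ⇒ lagging (phase φ = 30.1°).

PF = 0.8648 (lagging, φ = 30.1°)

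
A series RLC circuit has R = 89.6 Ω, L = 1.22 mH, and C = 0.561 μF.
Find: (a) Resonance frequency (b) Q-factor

Step 1 — Resonance condition Im(Z)=0 gives ω₀ = 1/√(LC).
Step 2 — ω₀ = 1/√(0.00122·5.61e-07) = 3.822e+04 rad/s.
Step 3 — f₀ = ω₀/(2π) = 6084 Hz.
Step 4 — Series Q: Q = ω₀L/R = 3.822e+04·0.00122/89.6 = 0.5205.

(a) f₀ = 6084 Hz  (b) Q = 0.5205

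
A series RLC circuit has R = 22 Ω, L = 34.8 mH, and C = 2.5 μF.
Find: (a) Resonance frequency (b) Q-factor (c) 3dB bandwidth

Step 1 — Resonance condition Im(Z)=0 gives ω₀ = 1/√(LC).
Step 2 — ω₀ = 1/√(0.0348·2.5e-06) = 3390 rad/s.
Step 3 — f₀ = ω₀/(2π) = 539.6 Hz.
Step 4 — Series Q: Q = ω₀L/R = 3390·0.0348/22 = 5.363.
Step 5 — 3dB bandwidth: Δω = ω₀/Q = 632.2 rad/s; BW = Δω/(2π) = 100.6 Hz.

(a) f₀ = 539.6 Hz  (b) Q = 5.363  (c) BW = 100.6 Hz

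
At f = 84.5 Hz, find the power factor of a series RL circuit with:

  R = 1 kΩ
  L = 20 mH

Step 1 — Angular frequency: ω = 2π·f = 2π·84.5 = 530.9 rad/s.
Step 2 — Component impedances:
  R: Z = R = 1000 Ω
  L: Z = jωL = j·530.9·0.02 = 0 + j10.62 Ω
Step 3 — Series combination: Z_total = R + L = 1000 + j10.62 Ω = 1000∠0.6° Ω.
Step 4 — Power factor: PF = cos(φ) = Re(Z)/|Z| = 1000/1000.1 = 0.9999.
Step 5 — Type: Im(Z) = 10.62 ⇒ lagging (phase φ = 0.6°).

PF = 0.9999 (lagging, φ = 0.6°)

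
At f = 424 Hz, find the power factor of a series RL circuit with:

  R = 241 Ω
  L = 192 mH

Step 1 — Angular frequency: ω = 2π·f = 2π·424 = 2664 rad/s.
Step 2 — Component impedances:
  R: Z = R = 241 Ω
  L: Z = jωL = j·2664·0.192 = 0 + j511.5 Ω
Step 3 — Series combination: Z_total = R + L = 241 + j511.5 Ω = 565.4∠64.8° Ω.
Step 4 — Power factor: PF = cos(φ) = Re(Z)/|Z| = 241/565.4 = 0.4262.
Step 5 — Type: Im(Z) = 511.5 ⇒ lagging (phase φ = 64.8°).

PF = 0.4262 (lagging, φ = 64.8°)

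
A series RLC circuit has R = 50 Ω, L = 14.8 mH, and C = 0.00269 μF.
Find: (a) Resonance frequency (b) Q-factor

Step 1 — Resonance condition Im(Z)=0 gives ω₀ = 1/√(LC).
Step 2 — ω₀ = 1/√(0.0148·2.69e-09) = 1.585e+05 rad/s.
Step 3 — f₀ = ω₀/(2π) = 2.522e+04 Hz.
Step 4 — Series Q: Q = ω₀L/R = 1.585e+05·0.0148/50 = 46.91.

(a) f₀ = 2.522e+04 Hz  (b) Q = 46.91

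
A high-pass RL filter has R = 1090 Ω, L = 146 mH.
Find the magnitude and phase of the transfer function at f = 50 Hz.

Step 1 — Angular frequency: ω = 2π·50 = 314.2 rad/s.
Step 2 — Transfer function: H(jω) = jωL/(R + jωL).
Step 3 — Numerator jωL = j·45.87; denominator R + jωL = 1090 + j45.87.
Step 4 — H = 0.001768 + j0.04201.
Step 5 — Magnitude: |H| = 0.04204 (-27.5 dB); phase: φ = 87.6°.

|H| = 0.04204 (-27.5 dB), φ = 87.6°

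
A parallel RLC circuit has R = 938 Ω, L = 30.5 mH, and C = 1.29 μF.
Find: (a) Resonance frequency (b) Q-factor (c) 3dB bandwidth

Step 1 — Resonance: ω₀ = 1/√(LC) = 1/√(0.0305·1.29e-06) = 5041 rad/s.
Step 2 — f₀ = ω₀/(2π) = 802.4 Hz.
Step 3 — Parallel Q: Q = R/(ω₀L) = 938/(5041·0.0305) = 6.1.
Step 4 — Bandwidth: Δω = ω₀/Q = 826.4 rad/s; BW = Δω/(2π) = 131.5 Hz.

(a) f₀ = 802.4 Hz  (b) Q = 6.1  (c) BW = 131.5 Hz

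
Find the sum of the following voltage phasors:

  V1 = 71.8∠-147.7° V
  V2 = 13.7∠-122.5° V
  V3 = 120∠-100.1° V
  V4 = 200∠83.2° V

Step 1 — Convert each phasor to rectangular form:
  V1 = 71.8·(cos(-147.7°) + j·sin(-147.7°)) = -60.69 - j38.37 V
  V2 = 13.7·(cos(-122.5°) + j·sin(-122.5°)) = -7.361 - j11.55 V
  V3 = 120·(cos(-100.1°) + j·sin(-100.1°)) = -21.04 - j118.1 V
  V4 = 200·(cos(83.2°) + j·sin(83.2°)) = 23.68 + j198.6 V
Step 2 — Sum components: V_total = -65.41 + j30.53 V.
Step 3 — Convert to polar: |V_total| = 72.19 V, ∠V_total = 155.0°.

V_total = 72.19∠155.0° V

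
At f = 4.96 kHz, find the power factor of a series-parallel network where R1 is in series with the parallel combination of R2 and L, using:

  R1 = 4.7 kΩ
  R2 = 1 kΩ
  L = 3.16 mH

Step 1 — Angular frequency: ω = 2π·f = 2π·4960 = 3.116e+04 rad/s.
Step 2 — Component impedances:
  R1: Z = R = 4700 Ω
  R2: Z = R = 1000 Ω
  L: Z = jωL = j·3.116e+04·0.00316 = 0 + j98.48 Ω
Step 3 — Parallel branch: R2 || L = 1/(1/R2 + 1/L) = 9.605 + j97.53 Ω.
Step 4 — Series with R1: Z_total = R1 + (R2 || L) = 4710 + j97.53 Ω = 4711∠1.2° Ω.
Step 5 — Power factor: PF = cos(φ) = Re(Z)/|Z| = 4710/4711 = 0.9998.
Step 6 — Type: Im(Z) = 97.53 ⇒ lagging (phase φ = 1.2°).

PF = 0.9998 (lagging, φ = 1.2°)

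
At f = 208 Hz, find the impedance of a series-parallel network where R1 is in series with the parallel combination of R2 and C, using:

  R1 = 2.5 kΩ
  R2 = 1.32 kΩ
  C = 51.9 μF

Step 1 — Angular frequency: ω = 2π·f = 2π·208 = 1307 rad/s.
Step 2 — Component impedances:
  R1: Z = R = 2500 Ω
  R2: Z = R = 1320 Ω
  C: Z = 1/(jωC) = -j/(ω·C) = 0 - j14.74 Ω
Step 3 — Parallel branch: R2 || C = 1/(1/R2 + 1/C) = 0.1646 - j14.74 Ω.
Step 4 — Series with R1: Z_total = R1 + (R2 || C) = 2500 - j14.74 Ω = 2500∠-0.3° Ω.

Z = 2500 - j14.74 Ω = 2500∠-0.3° Ω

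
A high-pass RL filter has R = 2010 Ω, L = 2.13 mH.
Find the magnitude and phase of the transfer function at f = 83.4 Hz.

Step 1 — Angular frequency: ω = 2π·83.4 = 524 rad/s.
Step 2 — Transfer function: H(jω) = jωL/(R + jωL).
Step 3 — Numerator jωL = j·1.116; denominator R + jωL = 2010 + j1.116.
Step 4 — H = 3.084e-07 + j0.0005553.
Step 5 — Magnitude: |H| = 0.0005553 (-65.1 dB); phase: φ = 90.0°.

|H| = 0.0005553 (-65.1 dB), φ = 90.0°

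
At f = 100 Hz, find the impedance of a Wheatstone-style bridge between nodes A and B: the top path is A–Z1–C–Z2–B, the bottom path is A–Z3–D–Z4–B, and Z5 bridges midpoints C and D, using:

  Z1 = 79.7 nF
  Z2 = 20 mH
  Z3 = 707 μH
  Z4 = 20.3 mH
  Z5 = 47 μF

Step 1 — Angular frequency: ω = 2π·f = 2π·100 = 628.3 rad/s.
Step 2 — Component impedances:
  Z1: Z = 1/(jωC) = -j/(ω·C) = 0 - j1.997e+04 Ω
  Z2: Z = jωL = j·628.3·0.02 = 0 + j12.57 Ω
  Z3: Z = jωL = j·628.3·0.000707 = 0 + j0.4442 Ω
  Z4: Z = jωL = j·628.3·0.0203 = 0 + j12.75 Ω
  Z5: Z = 1/(jωC) = -j/(ω·C) = 0 - j33.86 Ω
Step 3 — Bridge requires nodal analysis (the Z5 bridge couples midpoints C and D, so the two paths cannot be reduced to a simple series/parallel combination). Setting node B to ground and injecting 1 A at node A, the 3-node admittance system at A, C, D solves to V_A = Z_AB = 0 + j32.38 Ω = 32.38∠90.0° Ω.

Z = 0 + j32.38 Ω = 32.38∠90.0° Ω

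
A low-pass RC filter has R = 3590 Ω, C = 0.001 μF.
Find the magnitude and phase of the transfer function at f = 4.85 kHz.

Step 1 — Angular frequency: ω = 2π·4850 = 3.047e+04 rad/s.
Step 2 — Transfer function: H(jω) = 1/(1 + jωRC).
Step 3 — Denominator: 1 + jωRC = 1 + j·3.047e+04·3590·1e-09 = 1 + j0.1094.
Step 4 — H = 0.9882 - j0.1081.
Step 5 — Magnitude: |H| = 0.9941 (-0.1 dB); phase: φ = -6.2°.

|H| = 0.9941 (-0.1 dB), φ = -6.2°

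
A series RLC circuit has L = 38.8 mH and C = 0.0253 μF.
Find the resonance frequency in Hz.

Step 1 — Resonance condition Im(Z)=0 gives ω₀ = 1/√(LC).
Step 2 — ω₀ = 1/√(0.0388·2.53e-08) = 3.192e+04 rad/s.
Step 3 — f₀ = ω₀/(2π) = 5080 Hz.

f₀ = 5080 Hz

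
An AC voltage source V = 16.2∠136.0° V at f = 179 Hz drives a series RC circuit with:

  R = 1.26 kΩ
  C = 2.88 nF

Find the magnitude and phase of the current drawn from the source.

Step 1 — Angular frequency: ω = 2π·f = 2π·179 = 1125 rad/s.
Step 2 — Component impedances:
  R: Z = R = 1260 Ω
  C: Z = 1/(jωC) = -j/(ω·C) = 0 - j3.087e+05 Ω
Step 3 — Series combination: Z_total = R + C = 1260 - j3.087e+05 Ω = 3.087e+05∠-89.8° Ω.
Step 4 — Source phasor: V = 16.2∠136.0° V = -11.65 + j11.25 V.
Step 5 — Ohm's law: I = V / Z_total = (-11.65 + j11.25) / (1260 - j3.087e+05) = -3.66e-05 - j3.76e-05 A.
Step 6 — Convert to polar: |I| = 5.247e-05 A, ∠I = -134.2°.

I = 5.247e-05∠-134.2° A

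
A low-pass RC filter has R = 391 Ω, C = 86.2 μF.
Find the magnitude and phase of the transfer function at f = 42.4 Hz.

Step 1 — Angular frequency: ω = 2π·42.4 = 266.4 rad/s.
Step 2 — Transfer function: H(jω) = 1/(1 + jωRC).
Step 3 — Denominator: 1 + jωRC = 1 + j·266.4·391·8.62e-05 = 1 + j8.979.
Step 4 — H = 0.01225 - j0.11.
Step 5 — Magnitude: |H| = 0.1107 (-19.1 dB); phase: φ = -83.6°.

|H| = 0.1107 (-19.1 dB), φ = -83.6°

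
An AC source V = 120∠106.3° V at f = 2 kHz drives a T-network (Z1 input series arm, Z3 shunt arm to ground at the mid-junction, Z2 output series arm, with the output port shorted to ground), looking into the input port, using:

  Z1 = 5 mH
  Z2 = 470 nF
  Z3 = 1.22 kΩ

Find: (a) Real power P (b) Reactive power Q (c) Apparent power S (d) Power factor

Step 1 — Angular frequency: ω = 2π·f = 2π·2000 = 1.257e+04 rad/s.
Step 2 — Component impedances:
  Z1: Z = jωL = j·1.257e+04·0.005 = 0 + j62.83 Ω
  Z2: Z = 1/(jωC) = -j/(ω·C) = 0 - j169.3 Ω
  Z3: Z = R = 1220 Ω
Step 3 — With the output port shorted to ground, the output series arm Z2 runs from the junction to ground; the shunt arm Z3 also runs from the junction to ground. They appear in parallel: Z3 || Z2 = 23.05 - j166.1 Ω.
Step 4 — Series with input arm Z1: Z_in = Z1 + (Z3 || Z2) = 23.05 - j103.3 Ω = 105.8∠-77.4° Ω.
Step 5 — Source phasor: V = 120∠106.3° V = -33.68 + j115.2 V.
Step 6 — Current: I = V / Z = -1.132 - j0.07352 A = 1.134∠-176.3° A.
Step 7 — Complex power: S = V·I* = 29.64 - j132.8 VA.
Step 8 — Real power: P = Re(S) = 29.64 W.
Step 9 — Reactive power: Q = Im(S) = -132.8 VAR.
Step 10 — Apparent power: |S| = 136.1 VA.
Step 11 — Power factor: PF = P/|S| = 0.2178 (leading).

(a) P = 29.64 W  (b) Q = -132.8 VAR  (c) S = 136.1 VA  (d) PF = 0.2178 (leading)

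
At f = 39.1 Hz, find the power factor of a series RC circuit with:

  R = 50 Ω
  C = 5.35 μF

Step 1 — Angular frequency: ω = 2π·f = 2π·39.1 = 245.7 rad/s.
Step 2 — Component impedances:
  R: Z = R = 50 Ω
  C: Z = 1/(jωC) = -j/(ω·C) = 0 - j760.8 Ω
Step 3 — Series combination: Z_total = R + C = 50 - j760.8 Ω = 762.5∠-86.2° Ω.
Step 4 — Power factor: PF = cos(φ) = Re(Z)/|Z| = 50/762.47 = 0.06558.
Step 5 — Type: Im(Z) = -760.8 ⇒ leading (phase φ = -86.2°).

PF = 0.06558 (leading, φ = -86.2°)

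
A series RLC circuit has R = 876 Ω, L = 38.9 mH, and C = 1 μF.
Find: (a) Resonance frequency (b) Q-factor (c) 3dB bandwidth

Step 1 — Resonance condition Im(Z)=0 gives ω₀ = 1/√(LC).
Step 2 — ω₀ = 1/√(0.0389·1e-06) = 5070 rad/s.
Step 3 — f₀ = ω₀/(2π) = 806.9 Hz.
Step 4 — Series Q: Q = ω₀L/R = 5070·0.0389/876 = 0.2251.
Step 5 — 3dB bandwidth: Δω = ω₀/Q = 2.252e+04 rad/s; BW = Δω/(2π) = 3584 Hz.

(a) f₀ = 806.9 Hz  (b) Q = 0.2251  (c) BW = 3584 Hz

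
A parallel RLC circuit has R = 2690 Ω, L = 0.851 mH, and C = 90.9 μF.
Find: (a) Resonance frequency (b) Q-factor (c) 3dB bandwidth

Step 1 — Resonance: ω₀ = 1/√(LC) = 1/√(0.000851·9.09e-05) = 3595 rad/s.
Step 2 — f₀ = ω₀/(2π) = 572.2 Hz.
Step 3 — Parallel Q: Q = R/(ω₀L) = 2690/(3595·0.000851) = 879.2.
Step 4 — Bandwidth: Δω = ω₀/Q = 4.09 rad/s; BW = Δω/(2π) = 0.6509 Hz.

(a) f₀ = 572.2 Hz  (b) Q = 879.2  (c) BW = 0.6509 Hz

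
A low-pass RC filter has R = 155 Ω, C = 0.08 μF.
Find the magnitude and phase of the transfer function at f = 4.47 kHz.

Step 1 — Angular frequency: ω = 2π·4470 = 2.809e+04 rad/s.
Step 2 — Transfer function: H(jω) = 1/(1 + jωRC).
Step 3 — Denominator: 1 + jωRC = 1 + j·2.809e+04·155·8e-08 = 1 + j0.3483.
Step 4 — H = 0.8918 - j0.3106.
Step 5 — Magnitude: |H| = 0.9444 (-0.5 dB); phase: φ = -19.2°.

|H| = 0.9444 (-0.5 dB), φ = -19.2°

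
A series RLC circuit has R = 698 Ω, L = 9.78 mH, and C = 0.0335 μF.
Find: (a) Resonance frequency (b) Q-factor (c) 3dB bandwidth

Step 1 — Resonance condition Im(Z)=0 gives ω₀ = 1/√(LC).
Step 2 — ω₀ = 1/√(0.00978·3.35e-08) = 5.525e+04 rad/s.
Step 3 — f₀ = ω₀/(2π) = 8793 Hz.
Step 4 — Series Q: Q = ω₀L/R = 5.525e+04·0.00978/698 = 0.7741.
Step 5 — 3dB bandwidth: Δω = ω₀/Q = 7.137e+04 rad/s; BW = Δω/(2π) = 1.136e+04 Hz.

(a) f₀ = 8793 Hz  (b) Q = 0.7741  (c) BW = 1.136e+04 Hz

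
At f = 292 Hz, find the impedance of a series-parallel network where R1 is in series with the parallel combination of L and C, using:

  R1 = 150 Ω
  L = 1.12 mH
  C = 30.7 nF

Step 1 — Angular frequency: ω = 2π·f = 2π·292 = 1835 rad/s.
Step 2 — Component impedances:
  R1: Z = R = 150 Ω
  L: Z = jωL = j·1835·0.00112 = 0 + j2.055 Ω
  C: Z = 1/(jωC) = -j/(ω·C) = 0 - j1.775e+04 Ω
Step 3 — Parallel branch: L || C = 1/(1/L + 1/C) = 0 + j2.055 Ω.
Step 4 — Series with R1: Z_total = R1 + (L || C) = 150 + j2.055 Ω = 150∠0.8° Ω.

Z = 150 + j2.055 Ω = 150∠0.8° Ω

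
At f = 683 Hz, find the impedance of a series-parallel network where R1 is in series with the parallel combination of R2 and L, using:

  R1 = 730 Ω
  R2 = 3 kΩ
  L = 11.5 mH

Step 1 — Angular frequency: ω = 2π·f = 2π·683 = 4291 rad/s.
Step 2 — Component impedances:
  R1: Z = R = 730 Ω
  R2: Z = R = 3000 Ω
  L: Z = jωL = j·4291·0.0115 = 0 + j49.35 Ω
Step 3 — Parallel branch: R2 || L = 1/(1/R2 + 1/L) = 0.8116 + j49.34 Ω.
Step 4 — Series with R1: Z_total = R1 + (R2 || L) = 730.8 + j49.34 Ω = 732.5∠3.9° Ω.

Z = 730.8 + j49.34 Ω = 732.5∠3.9° Ω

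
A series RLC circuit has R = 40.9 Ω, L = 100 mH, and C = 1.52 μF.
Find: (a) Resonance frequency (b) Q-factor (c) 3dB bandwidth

Step 1 — Resonance: ω₀ = 1/√(LC) = 1/√(0.1·1.52e-06) = 2565 rad/s.
Step 2 — f₀ = ω₀/(2π) = 408.2 Hz.
Step 3 — Series Q: Q = ω₀L/R = 2565·0.1/40.9 = 6.271.
Step 4 — Bandwidth: Δω = ω₀/Q = 409 rad/s; BW = Δω/(2π) = 65.09 Hz.

(a) f₀ = 408.2 Hz  (b) Q = 6.271  (c) BW = 65.09 Hz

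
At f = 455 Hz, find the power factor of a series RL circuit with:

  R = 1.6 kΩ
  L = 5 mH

Step 1 — Angular frequency: ω = 2π·f = 2π·455 = 2859 rad/s.
Step 2 — Component impedances:
  R: Z = R = 1600 Ω
  L: Z = jωL = j·2859·0.005 = 0 + j14.29 Ω
Step 3 — Series combination: Z_total = R + L = 1600 + j14.29 Ω = 1600∠0.5° Ω.
Step 4 — Power factor: PF = cos(φ) = Re(Z)/|Z| = 1600/1600 = 1.
Step 5 — Type: Im(Z) = 14.29 ⇒ lagging (phase φ = 0.5°).

PF = 1 (lagging, φ = 0.5°)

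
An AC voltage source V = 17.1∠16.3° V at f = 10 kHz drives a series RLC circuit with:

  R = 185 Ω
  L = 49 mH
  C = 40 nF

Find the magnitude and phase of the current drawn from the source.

Step 1 — Angular frequency: ω = 2π·f = 2π·1e+04 = 6.283e+04 rad/s.
Step 2 — Component impedances:
  R: Z = R = 185 Ω
  L: Z = jωL = j·6.283e+04·0.049 = 0 + j3079 Ω
  C: Z = 1/(jωC) = -j/(ω·C) = 0 - j397.9 Ω
Step 3 — Series combination: Z_total = R + L + C = 185 + j2681 Ω = 2687∠86.1° Ω.
Step 4 — Source phasor: V = 17.1∠16.3° V = 16.41 + j4.799 V.
Step 5 — Ohm's law: I = V / Z_total = (16.41 + j4.799) / (185 + j2681) = 0.002202 - j0.00597 A.
Step 6 — Convert to polar: |I| = 0.006363 A, ∠I = -69.8°.

I = 0.006363∠-69.8° A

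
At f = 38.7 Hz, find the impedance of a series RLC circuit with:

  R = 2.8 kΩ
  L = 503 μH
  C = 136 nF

Step 1 — Angular frequency: ω = 2π·f = 2π·38.7 = 243.2 rad/s.
Step 2 — Component impedances:
  R: Z = R = 2800 Ω
  L: Z = jωL = j·243.2·0.000503 = 0 + j0.1223 Ω
  C: Z = 1/(jωC) = -j/(ω·C) = 0 - j3.024e+04 Ω
Step 3 — Series combination: Z_total = R + L + C = 2800 - j3.024e+04 Ω = 3.037e+04∠-84.7° Ω.

Z = 2800 - j3.024e+04 Ω = 3.037e+04∠-84.7° Ω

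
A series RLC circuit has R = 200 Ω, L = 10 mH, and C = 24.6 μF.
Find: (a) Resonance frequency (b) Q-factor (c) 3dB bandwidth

Step 1 — Resonance condition Im(Z)=0 gives ω₀ = 1/√(LC).
Step 2 — ω₀ = 1/√(0.01·2.46e-05) = 2016 rad/s.
Step 3 — f₀ = ω₀/(2π) = 320.9 Hz.
Step 4 — Series Q: Q = ω₀L/R = 2016·0.01/200 = 0.1008.
Step 5 — 3dB bandwidth: Δω = ω₀/Q = 2e+04 rad/s; BW = Δω/(2π) = 3183 Hz.

(a) f₀ = 320.9 Hz  (b) Q = 0.1008  (c) BW = 3183 Hz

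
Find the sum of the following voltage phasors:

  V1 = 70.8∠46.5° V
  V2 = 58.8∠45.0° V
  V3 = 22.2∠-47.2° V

Step 1 — Convert each phasor to rectangular form:
  V1 = 70.8·(cos(46.5°) + j·sin(46.5°)) = 48.74 + j51.36 V
  V2 = 58.8·(cos(45.0°) + j·sin(45.0°)) = 41.58 + j41.58 V
  V3 = 22.2·(cos(-47.2°) + j·sin(-47.2°)) = 15.08 - j16.29 V
Step 2 — Sum components: V_total = 105.4 + j76.65 V.
Step 3 — Convert to polar: |V_total| = 130.3 V, ∠V_total = 36.0°.

V_total = 130.3∠36.0° V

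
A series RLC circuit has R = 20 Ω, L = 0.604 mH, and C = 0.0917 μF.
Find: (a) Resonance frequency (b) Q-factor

Step 1 — Resonance condition Im(Z)=0 gives ω₀ = 1/√(LC).
Step 2 — ω₀ = 1/√(0.000604·9.17e-08) = 1.344e+05 rad/s.
Step 3 — f₀ = ω₀/(2π) = 2.139e+04 Hz.
Step 4 — Series Q: Q = ω₀L/R = 1.344e+05·0.000604/20 = 4.058.

(a) f₀ = 2.139e+04 Hz  (b) Q = 4.058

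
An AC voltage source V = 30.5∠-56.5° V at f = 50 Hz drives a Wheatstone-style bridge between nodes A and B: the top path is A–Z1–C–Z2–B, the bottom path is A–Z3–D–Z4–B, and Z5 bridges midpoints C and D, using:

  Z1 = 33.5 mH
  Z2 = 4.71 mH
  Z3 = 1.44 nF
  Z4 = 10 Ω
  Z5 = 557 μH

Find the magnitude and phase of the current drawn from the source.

Step 1 — Angular frequency: ω = 2π·f = 2π·50 = 314.2 rad/s.
Step 2 — Component impedances:
  Z1: Z = jωL = j·314.2·0.0335 = 0 + j10.52 Ω
  Z2: Z = jωL = j·314.2·0.00471 = 0 + j1.48 Ω
  Z3: Z = 1/(jωC) = -j/(ω·C) = 0 - j2.21e+06 Ω
  Z4: Z = R = 10 Ω
  Z5: Z = jωL = j·314.2·0.000557 = 0 + j0.175 Ω
Step 3 — Bridge requires nodal analysis (the Z5 bridge couples midpoints C and D, so the two paths cannot be reduced to a simple series/parallel combination). Setting node B to ground and injecting 1 A at node A, the 3-node admittance system at A, C, D solves to V_A = Z_AB = 0.2131 + j11.97 Ω = 11.97∠89.0° Ω.
Step 4 — Source phasor: V = 30.5∠-56.5° V = 16.83 - j25.43 V.
Step 5 — Ohm's law: I = V / Z_total = (16.83 - j25.43) / (0.2131 + j11.97) = -2.099 - j1.444 A.
Step 6 — Convert to polar: |I| = 2.548 A, ∠I = -145.5°.

I = 2.548∠-145.5° A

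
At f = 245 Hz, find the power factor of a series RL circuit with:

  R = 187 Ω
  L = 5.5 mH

Step 1 — Angular frequency: ω = 2π·f = 2π·245 = 1539 rad/s.
Step 2 — Component impedances:
  R: Z = R = 187 Ω
  L: Z = jωL = j·1539·0.0055 = 0 + j8.467 Ω
Step 3 — Series combination: Z_total = R + L = 187 + j8.467 Ω = 187.2∠2.6° Ω.
Step 4 — Power factor: PF = cos(φ) = Re(Z)/|Z| = 187/187.19 = 0.999.
Step 5 — Type: Im(Z) = 8.467 ⇒ lagging (phase φ = 2.6°).

PF = 0.999 (lagging, φ = 2.6°)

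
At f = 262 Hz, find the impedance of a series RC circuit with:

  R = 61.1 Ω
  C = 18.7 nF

Step 1 — Angular frequency: ω = 2π·f = 2π·262 = 1646 rad/s.
Step 2 — Component impedances:
  R: Z = R = 61.1 Ω
  C: Z = 1/(jωC) = -j/(ω·C) = 0 - j3.248e+04 Ω
Step 3 — Series combination: Z_total = R + C = 61.1 - j3.248e+04 Ω = 3.248e+04∠-89.9° Ω.

Z = 61.1 - j3.248e+04 Ω = 3.248e+04∠-89.9° Ω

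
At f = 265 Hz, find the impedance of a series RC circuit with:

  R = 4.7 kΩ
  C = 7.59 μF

Step 1 — Angular frequency: ω = 2π·f = 2π·265 = 1665 rad/s.
Step 2 — Component impedances:
  R: Z = R = 4700 Ω
  C: Z = 1/(jωC) = -j/(ω·C) = 0 - j79.13 Ω
Step 3 — Series combination: Z_total = R + C = 4700 - j79.13 Ω = 4701∠-1.0° Ω.

Z = 4700 - j79.13 Ω = 4701∠-1.0° Ω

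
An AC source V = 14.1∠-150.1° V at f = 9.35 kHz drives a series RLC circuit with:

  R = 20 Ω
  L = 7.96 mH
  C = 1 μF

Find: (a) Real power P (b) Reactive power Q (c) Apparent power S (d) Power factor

Step 1 — Angular frequency: ω = 2π·f = 2π·9350 = 5.875e+04 rad/s.
Step 2 — Component impedances:
  R: Z = R = 20 Ω
  L: Z = jωL = j·5.875e+04·0.00796 = 0 + j467.6 Ω
  C: Z = 1/(jωC) = -j/(ω·C) = 0 - j17.02 Ω
Step 3 — Series combination: Z_total = R + L + C = 20 + j450.6 Ω = 451.1∠87.5° Ω.
Step 4 — Source phasor: V = 14.1∠-150.1° V = -12.22 - j7.029 V.
Step 5 — Current: I = V / Z = -0.01677 + j0.02638 A = 0.03126∠122.4° A.
Step 6 — Complex power: S = V·I* = 0.01954 + j0.4403 VA.
Step 7 — Real power: P = Re(S) = 0.01954 W.
Step 8 — Reactive power: Q = Im(S) = 0.4403 VAR.
Step 9 — Apparent power: |S| = 0.4408 VA.
Step 10 — Power factor: PF = P/|S| = 0.04434 (lagging).

(a) P = 0.01954 W  (b) Q = 0.4403 VAR  (c) S = 0.4408 VA  (d) PF = 0.04434 (lagging)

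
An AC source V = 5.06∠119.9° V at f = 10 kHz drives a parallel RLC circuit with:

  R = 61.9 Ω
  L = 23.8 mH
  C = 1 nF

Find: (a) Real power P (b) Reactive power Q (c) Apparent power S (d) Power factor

Step 1 — Angular frequency: ω = 2π·f = 2π·1e+04 = 6.283e+04 rad/s.
Step 2 — Component impedances:
  R: Z = R = 61.9 Ω
  L: Z = jωL = j·6.283e+04·0.0238 = 0 + j1495 Ω
  C: Z = 1/(jωC) = -j/(ω·C) = 0 - j1.592e+04 Ω
Step 3 — Parallel combination: 1/Z_total = 1/R + 1/L + 1/C; Z_total = 61.81 + j2.318 Ω = 61.86∠2.1° Ω.
Step 4 — Source phasor: V = 5.06∠119.9° V = -2.522 + j4.386 V.
Step 5 — Current: I = V / Z = -0.03809 + j0.07239 A = 0.0818∠117.8° A.
Step 6 — Complex power: S = V·I* = 0.4136 + j0.01551 VA.
Step 7 — Real power: P = Re(S) = 0.4136 W.
Step 8 — Reactive power: Q = Im(S) = 0.01551 VAR.
Step 9 — Apparent power: |S| = 0.4139 VA.
Step 10 — Power factor: PF = P/|S| = 0.9993 (lagging).

(a) P = 0.4136 W  (b) Q = 0.01551 VAR  (c) S = 0.4139 VA  (d) PF = 0.9993 (lagging)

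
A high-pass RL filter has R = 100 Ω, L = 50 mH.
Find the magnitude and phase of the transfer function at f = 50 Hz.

Step 1 — Angular frequency: ω = 2π·50 = 314.2 rad/s.
Step 2 — Transfer function: H(jω) = jωL/(R + jωL).
Step 3 — Numerator jωL = j·15.71; denominator R + jωL = 100 + j15.71.
Step 4 — H = 0.02408 + j0.1533.
Step 5 — Magnitude: |H| = 0.1552 (-16.2 dB); phase: φ = 81.1°.

|H| = 0.1552 (-16.2 dB), φ = 81.1°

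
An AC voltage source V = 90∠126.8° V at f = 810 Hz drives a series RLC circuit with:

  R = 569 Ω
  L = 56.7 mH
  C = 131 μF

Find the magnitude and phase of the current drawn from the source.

Step 1 — Angular frequency: ω = 2π·f = 2π·810 = 5089 rad/s.
Step 2 — Component impedances:
  R: Z = R = 569 Ω
  L: Z = jωL = j·5089·0.0567 = 0 + j288.6 Ω
  C: Z = 1/(jωC) = -j/(ω·C) = 0 - j1.5 Ω
Step 3 — Series combination: Z_total = R + L + C = 569 + j287.1 Ω = 637.3∠26.8° Ω.
Step 4 — Source phasor: V = 90∠126.8° V = -53.91 + j72.07 V.
Step 5 — Ohm's law: I = V / Z_total = (-53.91 + j72.07) / (569 + j287.1) = -0.02459 + j0.1391 A.
Step 6 — Convert to polar: |I| = 0.1412 A, ∠I = 100.0°.

I = 0.1412∠100.0° A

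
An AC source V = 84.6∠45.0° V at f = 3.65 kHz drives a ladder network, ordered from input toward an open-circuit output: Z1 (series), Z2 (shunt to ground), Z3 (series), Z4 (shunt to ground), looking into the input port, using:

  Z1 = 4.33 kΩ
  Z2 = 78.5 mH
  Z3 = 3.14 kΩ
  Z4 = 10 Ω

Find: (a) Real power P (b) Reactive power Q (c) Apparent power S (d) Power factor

Step 1 — Angular frequency: ω = 2π·f = 2π·3650 = 2.293e+04 rad/s.
Step 2 — Component impedances:
  Z1: Z = R = 4330 Ω
  Z2: Z = jωL = j·2.293e+04·0.0785 = 0 + j1800 Ω
  Z3: Z = R = 3140 Ω
  Z4: Z = R = 10 Ω
Step 3 — Ladder network (open output): work backward from the far end, alternating series and parallel combinations. Z_in = 5106 + j1357 Ω = 5283∠14.9° Ω.
Step 4 — Source phasor: V = 84.6∠45.0° V = 59.82 + j59.82 V.
Step 5 — Current: I = V / Z = 0.01385 + j0.008035 A = 0.01601∠30.1° A.
Step 6 — Complex power: S = V·I* = 1.309 + j0.348 VA.
Step 7 — Real power: P = Re(S) = 1.309 W.
Step 8 — Reactive power: Q = Im(S) = 0.348 VAR.
Step 9 — Apparent power: |S| = 1.355 VA.
Step 10 — Power factor: PF = P/|S| = 0.9664 (lagging).

(a) P = 1.309 W  (b) Q = 0.348 VAR  (c) S = 1.355 VA  (d) PF = 0.9664 (lagging)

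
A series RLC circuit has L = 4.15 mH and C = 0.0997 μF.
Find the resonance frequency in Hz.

Step 1 — Resonance condition Im(Z)=0 gives ω₀ = 1/√(LC).
Step 2 — ω₀ = 1/√(0.00415·9.97e-08) = 4.916e+04 rad/s.
Step 3 — f₀ = ω₀/(2π) = 7824 Hz.

f₀ = 7824 Hz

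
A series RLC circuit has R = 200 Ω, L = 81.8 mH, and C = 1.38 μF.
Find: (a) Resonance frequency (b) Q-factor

Step 1 — Resonance condition Im(Z)=0 gives ω₀ = 1/√(LC).
Step 2 — ω₀ = 1/√(0.0818·1.38e-06) = 2976 rad/s.
Step 3 — f₀ = ω₀/(2π) = 473.7 Hz.
Step 4 — Series Q: Q = ω₀L/R = 2976·0.0818/200 = 1.217.

(a) f₀ = 473.7 Hz  (b) Q = 1.217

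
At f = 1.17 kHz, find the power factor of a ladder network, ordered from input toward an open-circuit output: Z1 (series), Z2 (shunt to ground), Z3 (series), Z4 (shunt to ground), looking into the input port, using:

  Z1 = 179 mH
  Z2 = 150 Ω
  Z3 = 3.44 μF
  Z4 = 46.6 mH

Step 1 — Angular frequency: ω = 2π·f = 2π·1170 = 7351 rad/s.
Step 2 — Component impedances:
  Z1: Z = jωL = j·7351·0.179 = 0 + j1316 Ω
  Z2: Z = R = 150 Ω
  Z3: Z = 1/(jωC) = -j/(ω·C) = 0 - j39.54 Ω
  Z4: Z = jωL = j·7351·0.0466 = 0 + j342.6 Ω
Step 3 — Ladder network (open output): work backward from the far end, alternating series and parallel combinations. Z_in = 120.5 + j1376 Ω = 1381∠85.0° Ω.
Step 4 — Power factor: PF = cos(φ) = Re(Z)/|Z| = 120.48/1380.8 = 0.08725.
Step 5 — Type: Im(Z) = 1376 ⇒ lagging (phase φ = 85.0°).

PF = 0.08725 (lagging, φ = 85.0°)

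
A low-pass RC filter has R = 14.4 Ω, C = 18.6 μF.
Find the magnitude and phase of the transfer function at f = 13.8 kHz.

Step 1 — Angular frequency: ω = 2π·1.38e+04 = 8.671e+04 rad/s.
Step 2 — Transfer function: H(jω) = 1/(1 + jωRC).
Step 3 — Denominator: 1 + jωRC = 1 + j·8.671e+04·14.4·1.86e-05 = 1 + j23.22.
Step 4 — H = 0.001851 - j0.04298.
Step 5 — Magnitude: |H| = 0.04302 (-27.3 dB); phase: φ = -87.5°.

|H| = 0.04302 (-27.3 dB), φ = -87.5°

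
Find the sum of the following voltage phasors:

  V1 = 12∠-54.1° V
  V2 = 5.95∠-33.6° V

Step 1 — Convert each phasor to rectangular form:
  V1 = 12·(cos(-54.1°) + j·sin(-54.1°)) = 7.036 - j9.72 V
  V2 = 5.95·(cos(-33.6°) + j·sin(-33.6°)) = 4.956 - j3.293 V
Step 2 — Sum components: V_total = 11.99 - j13.01 V.
Step 3 — Convert to polar: |V_total| = 17.7 V, ∠V_total = -47.3°.

V_total = 17.7∠-47.3° V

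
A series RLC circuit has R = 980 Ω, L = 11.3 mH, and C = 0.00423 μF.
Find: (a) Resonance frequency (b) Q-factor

Step 1 — Resonance condition Im(Z)=0 gives ω₀ = 1/√(LC).
Step 2 — ω₀ = 1/√(0.0113·4.23e-09) = 1.446e+05 rad/s.
Step 3 — f₀ = ω₀/(2π) = 2.302e+04 Hz.
Step 4 — Series Q: Q = ω₀L/R = 1.446e+05·0.0113/980 = 1.668.

(a) f₀ = 2.302e+04 Hz  (b) Q = 1.668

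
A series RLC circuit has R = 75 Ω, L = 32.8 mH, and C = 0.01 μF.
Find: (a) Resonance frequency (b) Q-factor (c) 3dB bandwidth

Step 1 — Resonance: ω₀ = 1/√(LC) = 1/√(0.0328·1e-08) = 5.522e+04 rad/s.
Step 2 — f₀ = ω₀/(2π) = 8788 Hz.
Step 3 — Series Q: Q = ω₀L/R = 5.522e+04·0.0328/75 = 24.15.
Step 4 — Bandwidth: Δω = ω₀/Q = 2287 rad/s; BW = Δω/(2π) = 363.9 Hz.

(a) f₀ = 8788 Hz  (b) Q = 24.15  (c) BW = 363.9 Hz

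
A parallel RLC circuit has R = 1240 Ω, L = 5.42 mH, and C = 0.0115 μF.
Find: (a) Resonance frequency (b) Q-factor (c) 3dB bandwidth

Step 1 — Resonance: ω₀ = 1/√(LC) = 1/√(0.00542·1.15e-08) = 1.267e+05 rad/s.
Step 2 — f₀ = ω₀/(2π) = 2.016e+04 Hz.
Step 3 — Parallel Q: Q = R/(ω₀L) = 1240/(1.267e+05·0.00542) = 1.806.
Step 4 — Bandwidth: Δω = ω₀/Q = 7.013e+04 rad/s; BW = Δω/(2π) = 1.116e+04 Hz.

(a) f₀ = 2.016e+04 Hz  (b) Q = 1.806  (c) BW = 1.116e+04 Hz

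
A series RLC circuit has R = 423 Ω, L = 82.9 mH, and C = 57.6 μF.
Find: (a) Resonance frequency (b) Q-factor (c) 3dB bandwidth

Step 1 — Resonance: ω₀ = 1/√(LC) = 1/√(0.0829·5.76e-05) = 457.6 rad/s.
Step 2 — f₀ = ω₀/(2π) = 72.83 Hz.
Step 3 — Series Q: Q = ω₀L/R = 457.6·0.0829/423 = 0.08969.
Step 4 — Bandwidth: Δω = ω₀/Q = 5103 rad/s; BW = Δω/(2π) = 812.1 Hz.

(a) f₀ = 72.83 Hz  (b) Q = 0.08969  (c) BW = 812.1 Hz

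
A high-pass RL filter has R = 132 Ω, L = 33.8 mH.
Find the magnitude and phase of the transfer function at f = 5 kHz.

Step 1 — Angular frequency: ω = 2π·5000 = 3.142e+04 rad/s.
Step 2 — Transfer function: H(jω) = jωL/(R + jωL).
Step 3 — Numerator jωL = j·1062; denominator R + jωL = 132 + j1062.
Step 4 — H = 0.9848 + j0.1224.
Step 5 — Magnitude: |H| = 0.9924 (-0.1 dB); phase: φ = 7.1°.

|H| = 0.9924 (-0.1 dB), φ = 7.1°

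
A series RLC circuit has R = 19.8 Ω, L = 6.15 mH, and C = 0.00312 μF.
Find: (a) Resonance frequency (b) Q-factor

Step 1 — Resonance condition Im(Z)=0 gives ω₀ = 1/√(LC).
Step 2 — ω₀ = 1/√(0.00615·3.12e-09) = 2.283e+05 rad/s.
Step 3 — f₀ = ω₀/(2π) = 3.633e+04 Hz.
Step 4 — Series Q: Q = ω₀L/R = 2.283e+05·0.00615/19.8 = 70.91.

(a) f₀ = 3.633e+04 Hz  (b) Q = 70.91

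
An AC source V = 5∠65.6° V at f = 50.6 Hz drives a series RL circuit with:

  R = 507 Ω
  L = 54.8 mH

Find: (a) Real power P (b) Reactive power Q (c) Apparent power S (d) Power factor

Step 1 — Angular frequency: ω = 2π·f = 2π·50.6 = 317.9 rad/s.
Step 2 — Component impedances:
  R: Z = R = 507 Ω
  L: Z = jωL = j·317.9·0.0548 = 0 + j17.42 Ω
Step 3 — Series combination: Z_total = R + L = 507 + j17.42 Ω = 507.3∠2.0° Ω.
Step 4 — Source phasor: V = 5∠65.6° V = 2.066 + j4.553 V.
Step 5 — Current: I = V / Z = 0.004377 + j0.008831 A = 0.009856∠63.6° A.
Step 6 — Complex power: S = V·I* = 0.04925 + j0.001692 VA.
Step 7 — Real power: P = Re(S) = 0.04925 W.
Step 8 — Reactive power: Q = Im(S) = 0.001692 VAR.
Step 9 — Apparent power: |S| = 0.04928 VA.
Step 10 — Power factor: PF = P/|S| = 0.9994 (lagging).

(a) P = 0.04925 W  (b) Q = 0.001692 VAR  (c) S = 0.04928 VA  (d) PF = 0.9994 (lagging)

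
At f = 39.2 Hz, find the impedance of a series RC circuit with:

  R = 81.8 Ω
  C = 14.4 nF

Step 1 — Angular frequency: ω = 2π·f = 2π·39.2 = 246.3 rad/s.
Step 2 — Component impedances:
  R: Z = R = 81.8 Ω
  C: Z = 1/(jωC) = -j/(ω·C) = 0 - j2.819e+05 Ω
Step 3 — Series combination: Z_total = R + C = 81.8 - j2.819e+05 Ω = 2.819e+05∠-90.0° Ω.

Z = 81.8 - j2.819e+05 Ω = 2.819e+05∠-90.0° Ω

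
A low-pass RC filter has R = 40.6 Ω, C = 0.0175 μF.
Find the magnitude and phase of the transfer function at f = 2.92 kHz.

Step 1 — Angular frequency: ω = 2π·2920 = 1.835e+04 rad/s.
Step 2 — Transfer function: H(jω) = 1/(1 + jωRC).
Step 3 — Denominator: 1 + jωRC = 1 + j·1.835e+04·40.6·1.75e-08 = 1 + j0.01304.
Step 4 — H = 0.9998 - j0.01303.
Step 5 — Magnitude: |H| = 0.9999 (-0.0 dB); phase: φ = -0.7°.

|H| = 0.9999 (-0.0 dB), φ = -0.7°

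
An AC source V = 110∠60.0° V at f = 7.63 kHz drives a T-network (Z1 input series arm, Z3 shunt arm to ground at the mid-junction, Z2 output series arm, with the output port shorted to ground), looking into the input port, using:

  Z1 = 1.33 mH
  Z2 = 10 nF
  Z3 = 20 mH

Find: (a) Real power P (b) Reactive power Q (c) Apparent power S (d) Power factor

Step 1 — Angular frequency: ω = 2π·f = 2π·7630 = 4.794e+04 rad/s.
Step 2 — Component impedances:
  Z1: Z = jωL = j·4.794e+04·0.00133 = 0 + j63.76 Ω
  Z2: Z = 1/(jωC) = -j/(ω·C) = 0 - j2086 Ω
  Z3: Z = jωL = j·4.794e+04·0.02 = 0 + j958.8 Ω
Step 3 — With the output port shorted to ground, the output series arm Z2 runs from the junction to ground; the shunt arm Z3 also runs from the junction to ground. They appear in parallel: Z3 || Z2 = 0 + j1774 Ω.
Step 4 — Series with input arm Z1: Z_in = Z1 + (Z3 || Z2) = 0 + j1838 Ω = 1838∠90.0° Ω.
Step 5 — Source phasor: V = 110∠60.0° V = 55 + j95.26 V.
Step 6 — Current: I = V / Z = 0.05182 - j0.02992 A = 0.05984∠-30.0° A.
Step 7 — Complex power: S = V·I* = 0 + j6.582 VA.
Step 8 — Real power: P = Re(S) = 0 W.
Step 9 — Reactive power: Q = Im(S) = 6.582 VAR.
Step 10 — Apparent power: |S| = 6.582 VA.
Step 11 — Power factor: PF = P/|S| = 0 (lagging).

(a) P = 0 W  (b) Q = 6.582 VAR  (c) S = 6.582 VA  (d) PF = 0 (lagging)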